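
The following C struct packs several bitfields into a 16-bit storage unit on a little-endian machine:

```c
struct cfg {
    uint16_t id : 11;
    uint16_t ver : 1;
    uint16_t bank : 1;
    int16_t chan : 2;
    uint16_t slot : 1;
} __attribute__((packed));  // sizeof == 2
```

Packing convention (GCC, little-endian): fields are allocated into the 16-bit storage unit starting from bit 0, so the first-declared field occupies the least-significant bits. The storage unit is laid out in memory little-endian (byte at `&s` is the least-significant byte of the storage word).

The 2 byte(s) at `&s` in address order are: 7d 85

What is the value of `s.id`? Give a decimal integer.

[0]=0x7d [1]=0x85 (little-endian) → word 0x857d
id [0+:11] = (word>>0) & 0x7ff = 1405  ←
ver [11+:1] = (word>>11) & 0x1 = 0
bank [12+:1] = (word>>12) & 0x1 = 0
chan [13+:2] = (word>>13) & 0x3 = 0
slot [15+:1] = (word>>15) & 0x1 = 1

1405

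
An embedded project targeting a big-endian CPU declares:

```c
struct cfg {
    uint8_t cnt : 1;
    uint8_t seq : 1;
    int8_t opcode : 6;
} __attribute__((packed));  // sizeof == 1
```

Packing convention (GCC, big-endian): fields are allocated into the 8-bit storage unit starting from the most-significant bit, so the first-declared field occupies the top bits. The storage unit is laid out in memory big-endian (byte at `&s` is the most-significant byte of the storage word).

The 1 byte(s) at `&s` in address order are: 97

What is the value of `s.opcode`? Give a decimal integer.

23

[0]=0x97 (big-endian) → word 0x97
cnt [7+:1] = (word>>7) & 0x1 = 1
seq [6+:1] = (word>>6) & 0x1 = 0
opcode [0+:6] = (word>>0) & 0x3f = 23  ←
opcode signed 6b, MSB=0: value = 23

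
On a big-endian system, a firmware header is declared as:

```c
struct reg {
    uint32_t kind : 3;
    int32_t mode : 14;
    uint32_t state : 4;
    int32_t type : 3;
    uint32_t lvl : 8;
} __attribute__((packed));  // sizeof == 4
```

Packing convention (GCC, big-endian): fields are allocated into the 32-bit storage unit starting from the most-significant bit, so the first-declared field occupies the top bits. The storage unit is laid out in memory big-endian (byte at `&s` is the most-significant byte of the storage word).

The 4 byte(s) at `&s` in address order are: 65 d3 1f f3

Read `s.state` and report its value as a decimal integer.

3

[0]=0x65 [1]=0xd3 [2]=0x1f [3]=0xf3 (big-endian) → word 0x65d31ff3
kind:3 @ bit 29 → (0x65d31ff3>>29)&0x7 = 0x3
mode:14 @ bit 15 → (0x65d31ff3>>15)&0x3fff = 0xba6
state:4 @ bit 11 → (0x65d31ff3>>11)&0xf = 0x3  ←
type:3 @ bit 8 → (0x65d31ff3>>8)&0x7 = 0x7
lvl:8 @ bit 0 → (0x65d31ff3>>0)&0xff = 0xf3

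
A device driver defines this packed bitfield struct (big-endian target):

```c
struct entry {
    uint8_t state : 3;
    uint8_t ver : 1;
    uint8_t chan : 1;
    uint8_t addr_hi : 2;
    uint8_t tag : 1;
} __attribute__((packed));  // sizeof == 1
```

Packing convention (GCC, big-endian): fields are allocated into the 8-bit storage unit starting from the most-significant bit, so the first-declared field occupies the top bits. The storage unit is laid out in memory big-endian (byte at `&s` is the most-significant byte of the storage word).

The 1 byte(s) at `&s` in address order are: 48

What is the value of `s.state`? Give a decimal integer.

[0]=0x48 (big-endian) → word 0x48
state [5+:3] = (word>>5) & 0x7 = 2  ←
ver [4+:1] = (word>>4) & 0x1 = 0
chan [3+:1] = (word>>3) & 0x1 = 1
addr_hi [1+:2] = (word>>1) & 0x3 = 0
tag [0+:1] = (word>>0) & 0x1 = 0

2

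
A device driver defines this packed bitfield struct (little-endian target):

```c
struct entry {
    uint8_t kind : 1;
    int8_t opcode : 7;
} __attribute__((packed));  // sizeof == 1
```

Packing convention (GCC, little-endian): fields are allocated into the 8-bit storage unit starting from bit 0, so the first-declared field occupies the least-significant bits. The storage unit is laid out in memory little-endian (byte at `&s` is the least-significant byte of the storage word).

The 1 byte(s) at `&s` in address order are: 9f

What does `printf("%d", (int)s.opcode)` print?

-49

[0]=0x9f (little-endian) → word 0x9f
kind [0+:1] = (word>>0) & 0x1 = 1
opcode [1+:7] = (word>>1) & 0x7f = 79  ←
opcode signed 7b, MSB=1: 79 - 128 = -49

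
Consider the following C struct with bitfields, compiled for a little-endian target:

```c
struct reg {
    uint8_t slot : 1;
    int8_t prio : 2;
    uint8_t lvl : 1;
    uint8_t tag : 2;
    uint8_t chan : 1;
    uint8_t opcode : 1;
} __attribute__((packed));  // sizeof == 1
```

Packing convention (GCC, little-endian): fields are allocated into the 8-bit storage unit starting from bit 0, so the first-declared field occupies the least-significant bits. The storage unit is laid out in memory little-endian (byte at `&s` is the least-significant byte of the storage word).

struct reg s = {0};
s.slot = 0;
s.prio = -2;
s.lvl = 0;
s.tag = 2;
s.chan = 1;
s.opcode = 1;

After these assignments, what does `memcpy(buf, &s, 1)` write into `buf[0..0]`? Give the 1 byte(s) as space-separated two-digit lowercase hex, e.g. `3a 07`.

e4

[0+:1] slot=0 & 0x1 = 0x0; word=0x00
[1+:2] prio=-2 & 0x3 = 0x2; word=0x04
[3+:1] lvl=0 & 0x1 = 0x0; word=0x04
[4+:2] tag=2 & 0x3 = 0x2; word=0x24
[6+:1] chan=1 & 0x1 = 0x1; word=0x64
[7+:1] opcode=1 & 0x1 = 0x1; word=0xe4
word = 0xe4 → little-endian bytes:
  [0]=0xe4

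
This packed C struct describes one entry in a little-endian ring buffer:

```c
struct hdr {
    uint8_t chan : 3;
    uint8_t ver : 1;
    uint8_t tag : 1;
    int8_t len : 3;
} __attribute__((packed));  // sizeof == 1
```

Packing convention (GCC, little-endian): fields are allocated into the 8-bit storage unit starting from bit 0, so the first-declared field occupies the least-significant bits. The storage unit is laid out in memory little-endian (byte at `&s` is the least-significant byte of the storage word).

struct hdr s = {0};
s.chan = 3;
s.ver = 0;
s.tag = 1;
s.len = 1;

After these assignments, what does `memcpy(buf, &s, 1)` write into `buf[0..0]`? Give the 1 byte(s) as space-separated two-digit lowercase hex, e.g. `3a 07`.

33

[0+:3] chan=3 & 0x7 = 0x3; word=0x03
[3+:1] ver=0 & 0x1 = 0x0; word=0x03
[4+:1] tag=1 & 0x1 = 0x1; word=0x13
[5+:3] len=1 & 0x7 = 0x1; word=0x33
word = 0x33 → little-endian bytes:
  [0]=0x33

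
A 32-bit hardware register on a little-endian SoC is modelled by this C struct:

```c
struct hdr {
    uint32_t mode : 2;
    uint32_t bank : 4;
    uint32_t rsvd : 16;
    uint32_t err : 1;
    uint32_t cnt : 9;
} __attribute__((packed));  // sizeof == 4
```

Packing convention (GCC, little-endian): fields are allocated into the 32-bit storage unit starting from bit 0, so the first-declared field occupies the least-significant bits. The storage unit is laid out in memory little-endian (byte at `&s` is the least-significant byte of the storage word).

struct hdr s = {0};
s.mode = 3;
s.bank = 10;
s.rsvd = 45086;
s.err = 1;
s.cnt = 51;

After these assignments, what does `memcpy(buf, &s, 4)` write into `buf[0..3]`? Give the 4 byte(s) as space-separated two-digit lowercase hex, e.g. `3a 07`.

mode (2b) val=3 bits=0x3 at bit 0: 0x00000003
bank (4b) val=10 bits=0xa at bit 2: 0x0000002b
rsvd (16b) val=45086 bits=0xb01e at bit 6: 0x002c07ab
err (1b) val=1 bits=0x1 at bit 22: 0x006c07ab
cnt (9b) val=51 bits=0x33 at bit 23: 0x19ec07ab
word = 0x19ec07ab → little-endian bytes:
  [0]=0xab  [1]=0x07  [2]=0xec  [3]=0x19

ab 07 ec 19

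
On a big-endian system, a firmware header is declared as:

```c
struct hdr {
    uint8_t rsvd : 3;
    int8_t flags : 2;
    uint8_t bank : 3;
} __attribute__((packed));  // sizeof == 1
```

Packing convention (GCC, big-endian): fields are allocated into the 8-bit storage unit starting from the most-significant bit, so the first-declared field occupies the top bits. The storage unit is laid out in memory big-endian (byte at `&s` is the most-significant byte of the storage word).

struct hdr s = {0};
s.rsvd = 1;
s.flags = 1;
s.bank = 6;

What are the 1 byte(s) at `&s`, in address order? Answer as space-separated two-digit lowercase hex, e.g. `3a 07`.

rsvd:3 = 1 → 0x1 << 5 → word 0x20
flags:2 = 1 → 0x1 << 3 → word 0x28
bank:3 = 6 → 0x6 << 0 → word 0x2e
word = 0x2e → big-endian bytes:
  [0]=0x2e

2e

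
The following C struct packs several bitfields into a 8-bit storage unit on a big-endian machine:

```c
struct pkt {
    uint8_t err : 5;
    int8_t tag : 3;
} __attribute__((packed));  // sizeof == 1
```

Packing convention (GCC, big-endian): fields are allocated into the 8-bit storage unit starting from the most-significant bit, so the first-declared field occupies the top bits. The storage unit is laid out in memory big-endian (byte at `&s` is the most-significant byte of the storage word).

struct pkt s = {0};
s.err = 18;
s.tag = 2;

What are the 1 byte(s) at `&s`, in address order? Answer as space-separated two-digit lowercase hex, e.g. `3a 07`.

92

[3+:5] err=18 & 0x1f = 0x12; word=0x90
[0+:3] tag=2 & 0x7 = 0x2; word=0x92
word = 0x92 → big-endian bytes:
  [0]=0x92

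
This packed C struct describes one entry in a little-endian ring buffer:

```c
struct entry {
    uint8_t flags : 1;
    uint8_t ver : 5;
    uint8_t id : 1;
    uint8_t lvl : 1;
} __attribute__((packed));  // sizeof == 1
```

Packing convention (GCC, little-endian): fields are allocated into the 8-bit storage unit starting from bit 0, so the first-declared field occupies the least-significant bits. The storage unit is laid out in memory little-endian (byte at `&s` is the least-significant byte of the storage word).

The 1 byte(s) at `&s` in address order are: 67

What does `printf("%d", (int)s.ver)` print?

19

[0]=0x67 (little-endian) → word 0x67
flags [0+:1] = (word>>0) & 0x1 = 1
ver [1+:5] = (word>>1) & 0x1f = 19  ←
id [6+:1] = (word>>6) & 0x1 = 1
lvl [7+:1] = (word>>7) & 0x1 = 0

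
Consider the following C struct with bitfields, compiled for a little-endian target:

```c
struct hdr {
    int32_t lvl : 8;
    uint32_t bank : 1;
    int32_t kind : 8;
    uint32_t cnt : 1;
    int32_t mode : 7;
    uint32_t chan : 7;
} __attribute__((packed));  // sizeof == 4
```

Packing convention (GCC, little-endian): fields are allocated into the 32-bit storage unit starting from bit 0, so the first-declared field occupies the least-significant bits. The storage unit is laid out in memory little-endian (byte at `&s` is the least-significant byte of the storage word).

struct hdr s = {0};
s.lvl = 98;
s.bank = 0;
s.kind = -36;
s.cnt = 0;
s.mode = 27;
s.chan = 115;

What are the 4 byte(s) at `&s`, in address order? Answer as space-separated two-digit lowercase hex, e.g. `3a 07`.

[0+:8] lvl=98 & 0xff = 0x62; word=0x00000062
[8+:1] bank=0 & 0x1 = 0x0; word=0x00000062
[9+:8] kind=-36 & 0xff = 0xdc; word=0x0001b862
[17+:1] cnt=0 & 0x1 = 0x0; word=0x0001b862
[18+:7] mode=27 & 0x7f = 0x1b; word=0x006db862
[25+:7] chan=115 & 0x7f = 0x73; word=0xe66db862
word = 0xe66db862 → little-endian bytes:
  [0]=0x62  [1]=0xb8  [2]=0x6d  [3]=0xe6

62 b8 6d e6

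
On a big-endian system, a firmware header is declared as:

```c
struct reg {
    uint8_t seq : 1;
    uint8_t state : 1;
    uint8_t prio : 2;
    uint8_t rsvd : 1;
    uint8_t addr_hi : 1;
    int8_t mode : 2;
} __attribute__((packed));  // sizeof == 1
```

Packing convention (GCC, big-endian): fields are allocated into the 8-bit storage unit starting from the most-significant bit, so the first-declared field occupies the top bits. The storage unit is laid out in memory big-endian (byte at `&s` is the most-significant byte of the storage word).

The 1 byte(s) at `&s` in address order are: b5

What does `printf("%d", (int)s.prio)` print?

[0]=0xb5 (big-endian) → word 0xb5
seq:1 @ bit 7 → (0xb5>>7)&0x1 = 0x1
state:1 @ bit 6 → (0xb5>>6)&0x1 = 0x0
prio:2 @ bit 4 → (0xb5>>4)&0x3 = 0x3  ←
rsvd:1 @ bit 3 → (0xb5>>3)&0x1 = 0x0
addr_hi:1 @ bit 2 → (0xb5>>2)&0x1 = 0x1
mode:2 @ bit 0 → (0xb5>>0)&0x3 = 0x1

3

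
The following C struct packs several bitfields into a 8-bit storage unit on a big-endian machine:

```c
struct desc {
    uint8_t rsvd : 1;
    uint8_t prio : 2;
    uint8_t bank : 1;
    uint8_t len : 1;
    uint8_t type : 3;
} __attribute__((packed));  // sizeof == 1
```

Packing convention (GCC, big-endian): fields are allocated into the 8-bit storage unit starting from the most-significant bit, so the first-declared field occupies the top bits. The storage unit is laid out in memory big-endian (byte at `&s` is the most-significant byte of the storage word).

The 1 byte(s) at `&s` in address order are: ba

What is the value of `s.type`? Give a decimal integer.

2

[0]=0xba (big-endian) → word 0xba
rsvd:1 @ bit 7 → (0xba>>7)&0x1 = 0x1
prio:2 @ bit 5 → (0xba>>5)&0x3 = 0x1
bank:1 @ bit 4 → (0xba>>4)&0x1 = 0x1
len:1 @ bit 3 → (0xba>>3)&0x1 = 0x1
type:3 @ bit 0 → (0xba>>0)&0x7 = 0x2  ←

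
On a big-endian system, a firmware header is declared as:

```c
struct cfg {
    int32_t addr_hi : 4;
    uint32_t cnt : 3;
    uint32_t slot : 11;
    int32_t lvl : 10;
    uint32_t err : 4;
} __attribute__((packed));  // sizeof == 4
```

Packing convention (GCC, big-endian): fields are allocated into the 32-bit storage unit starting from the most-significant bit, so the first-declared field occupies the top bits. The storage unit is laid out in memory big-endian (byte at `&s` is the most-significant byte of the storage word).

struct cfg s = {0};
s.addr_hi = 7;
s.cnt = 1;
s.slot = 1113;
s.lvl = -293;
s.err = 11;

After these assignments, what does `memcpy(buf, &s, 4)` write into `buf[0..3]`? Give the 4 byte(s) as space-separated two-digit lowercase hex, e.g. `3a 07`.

addr_hi (4b) val=7 bits=0x7 at bit 28: 0x70000000
cnt (3b) val=1 bits=0x1 at bit 25: 0x72000000
slot (11b) val=1113 bits=0x459 at bit 14: 0x73164000
lvl (10b) val=-293 bits=0x2db at bit 4: 0x73166db0
err (4b) val=11 bits=0xb at bit 0: 0x73166dbb
word = 0x73166dbb → big-endian bytes:
  [0]=0x73  [1]=0x16  [2]=0x6d  [3]=0xbb

73 16 6d bb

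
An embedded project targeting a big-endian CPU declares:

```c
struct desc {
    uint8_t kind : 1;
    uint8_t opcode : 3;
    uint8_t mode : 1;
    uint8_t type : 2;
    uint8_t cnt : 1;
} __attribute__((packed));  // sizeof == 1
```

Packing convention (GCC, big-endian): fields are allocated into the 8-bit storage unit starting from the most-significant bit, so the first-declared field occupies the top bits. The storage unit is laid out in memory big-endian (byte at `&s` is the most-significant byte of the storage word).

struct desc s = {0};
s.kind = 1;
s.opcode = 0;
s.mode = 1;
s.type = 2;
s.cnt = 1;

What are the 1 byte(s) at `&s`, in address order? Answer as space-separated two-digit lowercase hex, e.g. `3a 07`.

8d

kind:1 = 1 → 0x1 << 7 → word 0x80
opcode:3 = 0 → 0x0 << 4 → word 0x80
mode:1 = 1 → 0x1 << 3 → word 0x88
type:2 = 2 → 0x2 << 1 → word 0x8c
cnt:1 = 1 → 0x1 << 0 → word 0x8d
word = 0x8d → big-endian bytes:
  [0]=0x8d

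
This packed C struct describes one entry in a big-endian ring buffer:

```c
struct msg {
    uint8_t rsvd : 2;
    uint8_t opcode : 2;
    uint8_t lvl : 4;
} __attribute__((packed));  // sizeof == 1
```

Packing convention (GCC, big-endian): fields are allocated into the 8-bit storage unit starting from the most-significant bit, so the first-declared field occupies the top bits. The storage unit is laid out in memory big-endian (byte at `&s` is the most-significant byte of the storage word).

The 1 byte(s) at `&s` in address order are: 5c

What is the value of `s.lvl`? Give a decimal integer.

[0]=0x5c (big-endian) → word 0x5c
rsvd [6+:2] = (word>>6) & 0x3 = 1
opcode [4+:2] = (word>>4) & 0x3 = 1
lvl [0+:4] = (word>>0) & 0xf = 12  ←

12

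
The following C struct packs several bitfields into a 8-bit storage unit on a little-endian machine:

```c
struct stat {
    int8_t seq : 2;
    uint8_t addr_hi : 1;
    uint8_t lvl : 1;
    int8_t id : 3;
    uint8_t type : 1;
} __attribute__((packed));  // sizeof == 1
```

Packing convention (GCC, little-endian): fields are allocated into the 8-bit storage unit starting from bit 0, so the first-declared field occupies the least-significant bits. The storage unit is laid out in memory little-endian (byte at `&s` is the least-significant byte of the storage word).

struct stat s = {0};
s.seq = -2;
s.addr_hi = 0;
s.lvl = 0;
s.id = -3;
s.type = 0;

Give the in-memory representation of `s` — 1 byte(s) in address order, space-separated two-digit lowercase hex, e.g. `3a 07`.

52

seq (2b) val=-2 bits=0x2 at bit 0: 0x02
addr_hi (1b) val=0 bits=0x0 at bit 2: 0x02
lvl (1b) val=0 bits=0x0 at bit 3: 0x02
id (3b) val=-3 bits=0x5 at bit 4: 0x52
type (1b) val=0 bits=0x0 at bit 7: 0x52
word = 0x52 → little-endian bytes:
  [0]=0x52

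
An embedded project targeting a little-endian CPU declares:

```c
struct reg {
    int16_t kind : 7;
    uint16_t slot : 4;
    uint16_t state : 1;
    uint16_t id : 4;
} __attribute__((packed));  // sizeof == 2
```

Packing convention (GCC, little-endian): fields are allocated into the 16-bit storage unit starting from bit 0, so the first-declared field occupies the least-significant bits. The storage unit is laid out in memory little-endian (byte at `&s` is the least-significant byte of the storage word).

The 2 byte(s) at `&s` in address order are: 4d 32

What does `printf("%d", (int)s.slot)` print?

[0]=0x4d [1]=0x32 (little-endian) → word 0x324d
kind [0+:7] = (word>>0) & 0x7f = 77
slot [7+:4] = (word>>7) & 0xf = 4  ←
state [11+:1] = (word>>11) & 0x1 = 0
id [12+:4] = (word>>12) & 0xf = 3

4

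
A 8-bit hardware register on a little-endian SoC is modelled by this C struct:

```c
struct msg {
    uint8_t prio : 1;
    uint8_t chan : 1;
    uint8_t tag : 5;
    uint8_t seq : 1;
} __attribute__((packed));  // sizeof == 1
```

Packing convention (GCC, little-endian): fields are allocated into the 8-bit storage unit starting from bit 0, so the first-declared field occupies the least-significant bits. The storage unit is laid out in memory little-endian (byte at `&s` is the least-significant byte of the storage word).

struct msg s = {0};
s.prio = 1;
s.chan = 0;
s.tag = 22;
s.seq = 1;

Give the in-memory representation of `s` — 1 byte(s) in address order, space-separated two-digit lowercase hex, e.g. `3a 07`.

[0+:1] prio=1 & 0x1 = 0x1; word=0x01
[1+:1] chan=0 & 0x1 = 0x0; word=0x01
[2+:5] tag=22 & 0x1f = 0x16; word=0x59
[7+:1] seq=1 & 0x1 = 0x1; word=0xd9
word = 0xd9 → little-endian bytes:
  [0]=0xd9

d9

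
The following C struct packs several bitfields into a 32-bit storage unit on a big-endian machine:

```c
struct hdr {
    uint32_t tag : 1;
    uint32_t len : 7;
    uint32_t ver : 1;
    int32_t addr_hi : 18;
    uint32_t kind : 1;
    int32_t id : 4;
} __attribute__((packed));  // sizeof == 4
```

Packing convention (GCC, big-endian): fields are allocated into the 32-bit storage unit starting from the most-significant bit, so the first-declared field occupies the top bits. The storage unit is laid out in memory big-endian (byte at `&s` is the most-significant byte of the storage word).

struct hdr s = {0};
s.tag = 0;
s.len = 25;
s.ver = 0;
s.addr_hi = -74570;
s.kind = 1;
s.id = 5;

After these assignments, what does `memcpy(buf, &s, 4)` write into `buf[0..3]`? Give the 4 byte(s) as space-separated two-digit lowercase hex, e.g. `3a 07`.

tag (1b) val=0 bits=0x0 at bit 31: 0x00000000
len (7b) val=25 bits=0x19 at bit 24: 0x19000000
ver (1b) val=0 bits=0x0 at bit 23: 0x19000000
addr_hi (18b) val=-74570 bits=0x2dcb6 at bit 5: 0x195b96c0
kind (1b) val=1 bits=0x1 at bit 4: 0x195b96d0
id (4b) val=5 bits=0x5 at bit 0: 0x195b96d5
word = 0x195b96d5 → big-endian bytes:
  [0]=0x19  [1]=0x5b  [2]=0x96  [3]=0xd5

19 5b 96 d5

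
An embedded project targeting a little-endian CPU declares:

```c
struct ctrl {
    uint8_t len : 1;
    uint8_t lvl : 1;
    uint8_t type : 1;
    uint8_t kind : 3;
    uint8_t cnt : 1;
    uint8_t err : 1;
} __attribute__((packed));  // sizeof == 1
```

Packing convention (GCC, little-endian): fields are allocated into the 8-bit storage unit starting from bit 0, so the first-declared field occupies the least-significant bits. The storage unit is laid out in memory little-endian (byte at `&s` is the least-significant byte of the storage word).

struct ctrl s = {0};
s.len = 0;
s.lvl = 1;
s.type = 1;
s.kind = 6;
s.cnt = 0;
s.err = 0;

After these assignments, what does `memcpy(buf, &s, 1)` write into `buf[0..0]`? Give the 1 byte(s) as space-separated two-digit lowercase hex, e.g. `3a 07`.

len:1 = 0 → 0x0 << 0 → word 0x00
lvl:1 = 1 → 0x1 << 1 → word 0x02
type:1 = 1 → 0x1 << 2 → word 0x06
kind:3 = 6 → 0x6 << 3 → word 0x36
cnt:1 = 0 → 0x0 << 6 → word 0x36
err:1 = 0 → 0x0 << 7 → word 0x36
word = 0x36 → little-endian bytes:
  [0]=0x36

36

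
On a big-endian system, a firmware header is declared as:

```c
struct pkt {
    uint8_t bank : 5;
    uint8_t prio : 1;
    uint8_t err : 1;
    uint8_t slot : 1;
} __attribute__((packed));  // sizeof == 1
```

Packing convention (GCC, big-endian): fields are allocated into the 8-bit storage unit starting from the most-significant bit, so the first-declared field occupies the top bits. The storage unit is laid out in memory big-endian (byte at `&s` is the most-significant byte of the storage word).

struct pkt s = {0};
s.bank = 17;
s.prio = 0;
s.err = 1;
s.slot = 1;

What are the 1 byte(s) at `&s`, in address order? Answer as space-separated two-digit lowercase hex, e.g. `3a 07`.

8b

bank (5b) val=17 bits=0x11 at bit 3: 0x88
prio (1b) val=0 bits=0x0 at bit 2: 0x88
err (1b) val=1 bits=0x1 at bit 1: 0x8a
slot (1b) val=1 bits=0x1 at bit 0: 0x8b
word = 0x8b → big-endian bytes:
  [0]=0x8b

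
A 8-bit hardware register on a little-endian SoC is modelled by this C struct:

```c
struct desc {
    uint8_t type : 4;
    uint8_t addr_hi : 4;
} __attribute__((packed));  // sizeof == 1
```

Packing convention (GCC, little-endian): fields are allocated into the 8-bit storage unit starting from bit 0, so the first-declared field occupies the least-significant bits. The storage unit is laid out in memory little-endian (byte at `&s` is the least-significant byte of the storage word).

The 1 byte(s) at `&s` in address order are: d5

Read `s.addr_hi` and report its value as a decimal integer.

13

[0]=0xd5 (little-endian) → word 0xd5
type:4 @ bit 0 → (0xd5>>0)&0xf = 0x5
addr_hi:4 @ bit 4 → (0xd5>>4)&0xf = 0xd  ←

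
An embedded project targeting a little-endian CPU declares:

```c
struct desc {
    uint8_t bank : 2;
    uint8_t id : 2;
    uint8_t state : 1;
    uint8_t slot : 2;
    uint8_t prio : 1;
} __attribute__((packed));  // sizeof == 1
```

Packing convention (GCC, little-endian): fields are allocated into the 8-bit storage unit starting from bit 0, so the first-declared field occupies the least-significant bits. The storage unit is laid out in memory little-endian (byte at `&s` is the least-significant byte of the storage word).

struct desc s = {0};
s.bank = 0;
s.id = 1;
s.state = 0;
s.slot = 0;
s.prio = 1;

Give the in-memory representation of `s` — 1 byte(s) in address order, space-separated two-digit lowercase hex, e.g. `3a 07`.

84

[0+:2] bank=0 & 0x3 = 0x0; word=0x00
[2+:2] id=1 & 0x3 = 0x1; word=0x04
[4+:1] state=0 & 0x1 = 0x0; word=0x04
[5+:2] slot=0 & 0x3 = 0x0; word=0x04
[7+:1] prio=1 & 0x1 = 0x1; word=0x84
word = 0x84 → little-endian bytes:
  [0]=0x84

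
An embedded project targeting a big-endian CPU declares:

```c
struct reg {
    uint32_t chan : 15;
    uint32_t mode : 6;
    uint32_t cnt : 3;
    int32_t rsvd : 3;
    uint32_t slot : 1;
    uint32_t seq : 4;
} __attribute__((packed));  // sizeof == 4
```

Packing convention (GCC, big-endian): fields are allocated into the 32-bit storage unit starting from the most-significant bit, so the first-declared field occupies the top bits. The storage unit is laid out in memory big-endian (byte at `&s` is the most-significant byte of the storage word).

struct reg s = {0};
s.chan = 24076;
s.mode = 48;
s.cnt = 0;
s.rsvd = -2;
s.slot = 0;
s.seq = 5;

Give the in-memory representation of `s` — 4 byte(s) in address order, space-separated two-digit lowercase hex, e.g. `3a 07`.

chan (15b) val=24076 bits=0x5e0c at bit 17: 0xbc180000
mode (6b) val=48 bits=0x30 at bit 11: 0xbc198000
cnt (3b) val=0 bits=0x0 at bit 8: 0xbc198000
rsvd (3b) val=-2 bits=0x6 at bit 5: 0xbc1980c0
slot (1b) val=0 bits=0x0 at bit 4: 0xbc1980c0
seq (4b) val=5 bits=0x5 at bit 0: 0xbc1980c5
word = 0xbc1980c5 → big-endian bytes:
  [0]=0xbc  [1]=0x19  [2]=0x80  [3]=0xc5

bc 19 80 c5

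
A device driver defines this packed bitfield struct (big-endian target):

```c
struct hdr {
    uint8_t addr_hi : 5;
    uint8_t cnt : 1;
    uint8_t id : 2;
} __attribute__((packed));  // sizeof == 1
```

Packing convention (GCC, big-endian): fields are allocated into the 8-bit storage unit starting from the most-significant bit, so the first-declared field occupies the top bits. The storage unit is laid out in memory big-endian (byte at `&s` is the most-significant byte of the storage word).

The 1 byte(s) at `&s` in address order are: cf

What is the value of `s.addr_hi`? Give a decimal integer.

25

[0]=0xcf (big-endian) → word 0xcf
addr_hi:5 @ bit 3 → (0xcf>>3)&0x1f = 0x19  ←
cnt:1 @ bit 2 → (0xcf>>2)&0x1 = 0x1
id:2 @ bit 0 → (0xcf>>0)&0x3 = 0x3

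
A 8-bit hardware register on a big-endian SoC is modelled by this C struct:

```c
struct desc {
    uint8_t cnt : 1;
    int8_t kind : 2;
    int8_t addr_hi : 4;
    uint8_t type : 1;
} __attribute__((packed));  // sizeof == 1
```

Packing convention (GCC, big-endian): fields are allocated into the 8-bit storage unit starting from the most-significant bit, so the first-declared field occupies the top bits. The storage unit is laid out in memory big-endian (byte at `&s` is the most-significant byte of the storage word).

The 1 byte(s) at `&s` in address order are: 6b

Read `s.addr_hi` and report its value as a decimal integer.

5

[0]=0x6b (big-endian) → word 0x6b
cnt:1 @ bit 7 → (0x6b>>7)&0x1 = 0x0
kind:2 @ bit 5 → (0x6b>>5)&0x3 = 0x3
addr_hi:4 @ bit 1 → (0x6b>>1)&0xf = 0x5  ←
type:1 @ bit 0 → (0x6b>>0)&0x1 = 0x1
addr_hi signed 4b, MSB=0: value = 5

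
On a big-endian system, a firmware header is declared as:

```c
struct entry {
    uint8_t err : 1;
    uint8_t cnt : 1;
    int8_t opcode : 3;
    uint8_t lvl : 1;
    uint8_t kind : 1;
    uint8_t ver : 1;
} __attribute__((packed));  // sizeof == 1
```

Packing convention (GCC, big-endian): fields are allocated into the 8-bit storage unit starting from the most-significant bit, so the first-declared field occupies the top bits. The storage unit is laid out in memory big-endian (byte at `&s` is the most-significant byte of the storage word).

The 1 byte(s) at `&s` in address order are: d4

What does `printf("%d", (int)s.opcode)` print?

[0]=0xd4 (big-endian) → word 0xd4
err [7+:1] = (word>>7) & 0x1 = 1
cnt [6+:1] = (word>>6) & 0x1 = 1
opcode [3+:3] = (word>>3) & 0x7 = 2  ←
lvl [2+:1] = (word>>2) & 0x1 = 1
kind [1+:1] = (word>>1) & 0x1 = 0
ver [0+:1] = (word>>0) & 0x1 = 0
opcode signed 3b, MSB=0: value = 2

2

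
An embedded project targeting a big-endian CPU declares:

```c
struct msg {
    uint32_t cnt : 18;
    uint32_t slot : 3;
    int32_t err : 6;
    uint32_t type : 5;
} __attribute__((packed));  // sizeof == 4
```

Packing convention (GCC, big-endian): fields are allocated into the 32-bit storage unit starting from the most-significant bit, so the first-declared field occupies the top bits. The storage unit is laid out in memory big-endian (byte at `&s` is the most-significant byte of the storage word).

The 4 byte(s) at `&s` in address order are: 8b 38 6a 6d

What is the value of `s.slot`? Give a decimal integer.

[0]=0x8b [1]=0x38 [2]=0x6a [3]=0x6d (big-endian) → word 0x8b386a6d
cnt:18 @ bit 14 → (0x8b386a6d>>14)&0x3ffff = 0x22ce1
slot:3 @ bit 11 → (0x8b386a6d>>11)&0x7 = 0x5  ←
err:6 @ bit 5 → (0x8b386a6d>>5)&0x3f = 0x13
type:5 @ bit 0 → (0x8b386a6d>>0)&0x1f = 0xd

5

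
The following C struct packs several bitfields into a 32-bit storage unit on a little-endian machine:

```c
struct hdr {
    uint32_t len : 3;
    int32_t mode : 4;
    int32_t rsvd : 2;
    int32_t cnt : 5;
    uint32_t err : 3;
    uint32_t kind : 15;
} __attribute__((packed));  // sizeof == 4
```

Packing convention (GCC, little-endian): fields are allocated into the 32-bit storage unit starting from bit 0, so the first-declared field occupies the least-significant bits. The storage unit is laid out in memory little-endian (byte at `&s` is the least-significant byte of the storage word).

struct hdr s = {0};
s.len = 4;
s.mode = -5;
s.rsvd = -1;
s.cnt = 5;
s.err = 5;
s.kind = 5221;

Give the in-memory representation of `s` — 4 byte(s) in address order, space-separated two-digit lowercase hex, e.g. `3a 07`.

len (3b) val=4 bits=0x4 at bit 0: 0x00000004
mode (4b) val=-5 bits=0xb at bit 3: 0x0000005c
rsvd (2b) val=-1 bits=0x3 at bit 7: 0x000001dc
cnt (5b) val=5 bits=0x5 at bit 9: 0x00000bdc
err (3b) val=5 bits=0x5 at bit 14: 0x00014bdc
kind (15b) val=5221 bits=0x1465 at bit 17: 0x28cb4bdc
word = 0x28cb4bdc → little-endian bytes:
  [0]=0xdc  [1]=0x4b  [2]=0xcb  [3]=0x28

dc 4b cb 28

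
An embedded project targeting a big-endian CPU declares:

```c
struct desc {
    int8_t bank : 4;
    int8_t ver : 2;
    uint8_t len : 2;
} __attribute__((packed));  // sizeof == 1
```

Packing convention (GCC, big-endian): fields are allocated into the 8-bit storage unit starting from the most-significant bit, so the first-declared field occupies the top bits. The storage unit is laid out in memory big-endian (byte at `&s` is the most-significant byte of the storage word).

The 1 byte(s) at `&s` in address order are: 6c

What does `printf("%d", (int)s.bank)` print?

6

[0]=0x6c (big-endian) → word 0x6c
bank:4 @ bit 4 → (0x6c>>4)&0xf = 0x6  ←
ver:2 @ bit 2 → (0x6c>>2)&0x3 = 0x3
len:2 @ bit 0 → (0x6c>>0)&0x3 = 0x0
bank signed 4b, MSB=0: value = 6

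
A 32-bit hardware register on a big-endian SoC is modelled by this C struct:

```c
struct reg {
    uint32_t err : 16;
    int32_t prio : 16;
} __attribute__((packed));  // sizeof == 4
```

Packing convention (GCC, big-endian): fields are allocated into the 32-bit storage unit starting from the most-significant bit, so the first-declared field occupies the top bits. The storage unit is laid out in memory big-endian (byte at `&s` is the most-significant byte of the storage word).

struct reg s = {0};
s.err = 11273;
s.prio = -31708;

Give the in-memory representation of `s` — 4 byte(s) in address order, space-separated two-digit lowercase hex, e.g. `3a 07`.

err:16 = 11273 → 0x2c09 << 16 → word 0x2c090000
prio:16 = -31708 → 0x8424 << 0 → word 0x2c098424
word = 0x2c098424 → big-endian bytes:
  [0]=0x2c  [1]=0x09  [2]=0x84  [3]=0x24

2c 09 84 24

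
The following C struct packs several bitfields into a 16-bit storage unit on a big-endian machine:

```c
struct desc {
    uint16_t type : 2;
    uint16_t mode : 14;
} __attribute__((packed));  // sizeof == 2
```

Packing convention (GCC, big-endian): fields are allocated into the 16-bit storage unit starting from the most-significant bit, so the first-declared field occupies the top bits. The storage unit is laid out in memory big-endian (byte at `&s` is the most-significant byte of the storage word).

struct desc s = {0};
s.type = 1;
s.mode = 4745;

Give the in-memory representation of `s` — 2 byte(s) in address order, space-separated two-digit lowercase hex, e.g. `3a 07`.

52 89

type:2 = 1 → 0x1 << 14 → word 0x4000
mode:14 = 4745 → 0x1289 << 0 → word 0x5289
word = 0x5289 → big-endian bytes:
  [0]=0x52  [1]=0x89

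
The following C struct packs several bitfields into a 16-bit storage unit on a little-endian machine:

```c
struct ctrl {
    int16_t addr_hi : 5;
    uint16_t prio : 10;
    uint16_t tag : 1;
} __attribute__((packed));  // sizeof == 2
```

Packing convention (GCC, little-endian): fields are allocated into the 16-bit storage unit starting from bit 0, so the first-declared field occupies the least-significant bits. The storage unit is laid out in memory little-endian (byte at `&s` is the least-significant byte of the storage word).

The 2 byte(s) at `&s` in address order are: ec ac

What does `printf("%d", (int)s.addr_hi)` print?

[0]=0xec [1]=0xac (little-endian) → word 0xacec
addr_hi [0+:5] = (word>>0) & 0x1f = 12  ←
prio [5+:10] = (word>>5) & 0x3ff = 359
tag [15+:1] = (word>>15) & 0x1 = 1
addr_hi signed 5b, MSB=0: value = 12

12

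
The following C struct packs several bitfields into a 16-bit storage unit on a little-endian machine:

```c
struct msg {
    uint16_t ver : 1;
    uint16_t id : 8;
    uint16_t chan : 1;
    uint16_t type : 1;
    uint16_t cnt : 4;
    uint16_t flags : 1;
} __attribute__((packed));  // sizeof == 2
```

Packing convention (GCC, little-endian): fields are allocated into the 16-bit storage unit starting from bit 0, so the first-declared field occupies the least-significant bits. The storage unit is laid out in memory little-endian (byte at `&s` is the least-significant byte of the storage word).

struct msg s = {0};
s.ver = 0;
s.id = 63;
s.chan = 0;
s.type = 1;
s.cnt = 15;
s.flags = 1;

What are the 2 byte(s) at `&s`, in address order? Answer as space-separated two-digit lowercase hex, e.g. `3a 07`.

7e fc

ver (1b) val=0 bits=0x0 at bit 0: 0x0000
id (8b) val=63 bits=0x3f at bit 1: 0x007e
chan (1b) val=0 bits=0x0 at bit 9: 0x007e
type (1b) val=1 bits=0x1 at bit 10: 0x047e
cnt (4b) val=15 bits=0xf at bit 11: 0x7c7e
flags (1b) val=1 bits=0x1 at bit 15: 0xfc7e
word = 0xfc7e → little-endian bytes:
  [0]=0x7e  [1]=0xfc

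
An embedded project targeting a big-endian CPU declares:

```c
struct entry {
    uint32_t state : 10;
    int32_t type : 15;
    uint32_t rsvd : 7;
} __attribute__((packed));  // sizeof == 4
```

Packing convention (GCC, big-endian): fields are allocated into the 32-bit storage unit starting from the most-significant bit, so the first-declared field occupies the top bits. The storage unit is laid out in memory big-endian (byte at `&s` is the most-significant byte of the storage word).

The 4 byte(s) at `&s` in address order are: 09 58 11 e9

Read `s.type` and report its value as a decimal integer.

[0]=0x09 [1]=0x58 [2]=0x11 [3]=0xe9 (big-endian) → word 0x095811e9
state:10 @ bit 22 → (0x095811e9>>22)&0x3ff = 0x25
type:15 @ bit 7 → (0x095811e9>>7)&0x7fff = 0x3023  ←
rsvd:7 @ bit 0 → (0x095811e9>>0)&0x7f = 0x69
type signed 15b, MSB=0: value = 12323

12323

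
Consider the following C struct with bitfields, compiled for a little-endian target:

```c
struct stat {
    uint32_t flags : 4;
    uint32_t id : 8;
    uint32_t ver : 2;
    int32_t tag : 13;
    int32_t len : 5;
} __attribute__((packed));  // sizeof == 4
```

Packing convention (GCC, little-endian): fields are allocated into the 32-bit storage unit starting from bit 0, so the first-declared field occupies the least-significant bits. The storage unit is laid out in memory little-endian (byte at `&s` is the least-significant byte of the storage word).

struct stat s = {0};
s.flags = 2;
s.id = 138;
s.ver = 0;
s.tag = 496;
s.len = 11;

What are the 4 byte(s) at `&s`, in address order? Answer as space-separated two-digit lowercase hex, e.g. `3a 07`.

flags:4 = 2 → 0x2 << 0 → word 0x00000002
id:8 = 138 → 0x8a << 4 → word 0x000008a2
ver:2 = 0 → 0x0 << 12 → word 0x000008a2
tag:13 = 496 → 0x1f0 << 14 → word 0x007c08a2
len:5 = 11 → 0xb << 27 → word 0x587c08a2
word = 0x587c08a2 → little-endian bytes:
  [0]=0xa2  [1]=0x08  [2]=0x7c  [3]=0x58

a2 08 7c 58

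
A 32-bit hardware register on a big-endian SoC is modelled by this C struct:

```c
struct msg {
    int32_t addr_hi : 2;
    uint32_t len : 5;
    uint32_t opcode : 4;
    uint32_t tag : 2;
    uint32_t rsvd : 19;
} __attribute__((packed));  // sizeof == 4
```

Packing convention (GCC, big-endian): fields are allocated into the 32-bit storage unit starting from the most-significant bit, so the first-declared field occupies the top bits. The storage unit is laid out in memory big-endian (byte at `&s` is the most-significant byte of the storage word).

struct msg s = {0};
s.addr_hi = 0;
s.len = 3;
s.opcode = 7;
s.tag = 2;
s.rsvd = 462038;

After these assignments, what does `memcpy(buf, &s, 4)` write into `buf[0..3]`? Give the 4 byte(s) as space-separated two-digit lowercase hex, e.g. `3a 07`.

[30+:2] addr_hi=0 & 0x3 = 0x0; word=0x00000000
[25+:5] len=3 & 0x1f = 0x3; word=0x06000000
[21+:4] opcode=7 & 0xf = 0x7; word=0x06e00000
[19+:2] tag=2 & 0x3 = 0x2; word=0x06f00000
[0+:19] rsvd=462038 & 0x7ffff = 0x70cd6; word=0x06f70cd6
word = 0x06f70cd6 → big-endian bytes:
  [0]=0x06  [1]=0xf7  [2]=0x0c  [3]=0xd6

06 f7 0c d6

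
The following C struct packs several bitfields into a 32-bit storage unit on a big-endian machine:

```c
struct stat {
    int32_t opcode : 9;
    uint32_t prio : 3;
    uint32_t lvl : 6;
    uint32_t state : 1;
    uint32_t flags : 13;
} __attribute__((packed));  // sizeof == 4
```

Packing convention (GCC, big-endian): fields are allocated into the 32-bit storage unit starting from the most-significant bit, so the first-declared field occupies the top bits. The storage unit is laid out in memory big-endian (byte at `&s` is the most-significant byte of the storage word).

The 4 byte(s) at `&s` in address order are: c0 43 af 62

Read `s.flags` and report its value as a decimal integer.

[0]=0xc0 [1]=0x43 [2]=0xaf [3]=0x62 (big-endian) → word 0xc043af62
opcode [23+:9] = (word>>23) & 0x1ff = 384
prio [20+:3] = (word>>20) & 0x7 = 4
lvl [14+:6] = (word>>14) & 0x3f = 14
state [13+:1] = (word>>13) & 0x1 = 1
flags [0+:13] = (word>>0) & 0x1fff = 3938  ←

3938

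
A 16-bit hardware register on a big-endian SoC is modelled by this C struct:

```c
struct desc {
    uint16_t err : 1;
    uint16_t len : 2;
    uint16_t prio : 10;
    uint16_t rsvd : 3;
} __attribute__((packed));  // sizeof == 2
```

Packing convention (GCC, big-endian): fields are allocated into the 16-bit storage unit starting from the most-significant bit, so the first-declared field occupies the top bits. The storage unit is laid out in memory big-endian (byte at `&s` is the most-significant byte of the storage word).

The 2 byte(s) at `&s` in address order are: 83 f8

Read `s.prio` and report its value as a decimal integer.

127

[0]=0x83 [1]=0xf8 (big-endian) → word 0x83f8
err [15+:1] = (word>>15) & 0x1 = 1
len [13+:2] = (word>>13) & 0x3 = 0
prio [3+:10] = (word>>3) & 0x3ff = 127  ←
rsvd [0+:3] = (word>>0) & 0x7 = 0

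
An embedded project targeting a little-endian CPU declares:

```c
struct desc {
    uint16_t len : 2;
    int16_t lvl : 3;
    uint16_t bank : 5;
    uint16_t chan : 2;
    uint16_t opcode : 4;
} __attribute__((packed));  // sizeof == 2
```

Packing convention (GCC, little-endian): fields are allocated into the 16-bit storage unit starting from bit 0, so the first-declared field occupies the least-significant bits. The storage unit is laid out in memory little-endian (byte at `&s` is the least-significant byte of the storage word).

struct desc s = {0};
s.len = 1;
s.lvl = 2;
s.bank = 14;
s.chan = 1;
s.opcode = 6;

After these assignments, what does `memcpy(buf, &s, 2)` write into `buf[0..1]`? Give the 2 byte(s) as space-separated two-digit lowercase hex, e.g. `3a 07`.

c9 65

len:2 = 1 → 0x1 << 0 → word 0x0001
lvl:3 = 2 → 0x2 << 2 → word 0x0009
bank:5 = 14 → 0xe << 5 → word 0x01c9
chan:2 = 1 → 0x1 << 10 → word 0x05c9
opcode:4 = 6 → 0x6 << 12 → word 0x65c9
word = 0x65c9 → little-endian bytes:
  [0]=0xc9  [1]=0x65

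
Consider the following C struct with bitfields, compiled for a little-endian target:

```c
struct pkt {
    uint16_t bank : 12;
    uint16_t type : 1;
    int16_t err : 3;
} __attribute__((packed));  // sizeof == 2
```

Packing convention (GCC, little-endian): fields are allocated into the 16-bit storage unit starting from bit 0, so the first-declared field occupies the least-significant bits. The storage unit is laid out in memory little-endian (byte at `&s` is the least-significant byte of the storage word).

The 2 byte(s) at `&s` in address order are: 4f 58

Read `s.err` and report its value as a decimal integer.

2

[0]=0x4f [1]=0x58 (little-endian) → word 0x584f
bank [0+:12] = (word>>0) & 0xfff = 2127
type [12+:1] = (word>>12) & 0x1 = 1
err [13+:3] = (word>>13) & 0x7 = 2  ←
err signed 3b, MSB=0: value = 2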